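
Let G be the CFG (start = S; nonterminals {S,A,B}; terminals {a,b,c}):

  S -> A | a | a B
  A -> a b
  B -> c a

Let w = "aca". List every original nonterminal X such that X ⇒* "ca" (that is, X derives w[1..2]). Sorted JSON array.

Convert to CNF:
  S -> T0 B | T0 T1 | a
  A -> T0 T1
  B -> T2 T0
  T0 -> a
  T1 -> b
  T2 -> c

Fill CYK table bottom-up, restricted to cells inside w[1..2]:
  T[1,1] 'c' = {T2}  orig:{}
  T[2,2] 'a' = {S,T0}  orig:{S}
  T[1,2] 'ca' = {B}

Original NTs in T[1,2] deriving "ca": ["B"]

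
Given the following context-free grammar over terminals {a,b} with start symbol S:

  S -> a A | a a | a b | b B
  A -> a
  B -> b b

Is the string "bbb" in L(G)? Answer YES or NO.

CNF form of G:
  S -> T0 B | T1 A | T1 T0 | T1 T1
  A -> a
  B -> T0 T0
  T0 -> b
  T1 -> a

CYK fill:
  cell(0,0) b: {T0}  orig:{}
  cell(1,1) b: {T0}  orig:{}
  cell(2,2) b: {T0}  orig:{}
  cell(0,1) bb: {B}
  cell(1,2) bb: {B}
  cell(0,2) bbb: {S}

S ∈ T[0,2] ⇒ YES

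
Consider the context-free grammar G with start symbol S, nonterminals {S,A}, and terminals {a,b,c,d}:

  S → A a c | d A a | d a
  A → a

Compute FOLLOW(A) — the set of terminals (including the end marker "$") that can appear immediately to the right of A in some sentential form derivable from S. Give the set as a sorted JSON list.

FIRST iteration:
pass 1:
  A via A→a: +{a}
  S via S→A a c: +{a}
  S via S→d A a: +{d}
  S: {a,d}  A: {a}
pass 2: done
  S: {a,d}  A: {a}

FOLLOW sets:
seed FOLLOW(S) with $
round 1:
  S→A a c: FOLLOW(A) ⊇ FIRST(a) = {a}; new: +{a}
  FOLLOW[S]={$}  FOLLOW[A]={a}
round 2: — fixpoint
  FOLLOW[S]={$}  FOLLOW[A]={a}

FOLLOW(A) = ["a"]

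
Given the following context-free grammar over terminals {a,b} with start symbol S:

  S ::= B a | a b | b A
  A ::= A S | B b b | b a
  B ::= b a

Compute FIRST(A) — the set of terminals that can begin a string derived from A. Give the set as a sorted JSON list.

FIRST sets, iterate to fixpoint:
pass 1:
  A via A→b a: +{b}
  B via B→b a: +{b}
  S via S→B a: +{b}
  S via S→a b: +{a}
  S: {a,b}  A: {b}  B: {b}
pass 2: (no change)
  S: {a,b}  A: {b}  B: {b}

FIRST(A) = ["b"]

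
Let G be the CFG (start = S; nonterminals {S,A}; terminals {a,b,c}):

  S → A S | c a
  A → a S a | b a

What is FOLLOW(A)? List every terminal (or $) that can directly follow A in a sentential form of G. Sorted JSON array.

FIRST iteration:
iter 1:
  A via A→a S a: +{a}
  A via A→b a: +{b}
  S via S→A S: +{a,b}
  S via S→c a: +{c}
  FIRST[S]={a,b,c}  FIRST[A]={a,b}
iter 2: done
  FIRST[S]={a,b,c}  FIRST[A]={a,b}

FOLLOW sets:
initialize: $ ∈ FOLLOW(S)
[1]
  A→a S a: FOLLOW(S) ⊇ FIRST(a) = {a}; new: +{a}
  S→A S: FOLLOW(A) ⊇ FIRST(S) = {a,b,c}; new: +{a,b,c}
  FOLLOW[S]={$,a}  FOLLOW[A]={a,b,c}
[2] — fixpoint
  FOLLOW[S]={$,a}  FOLLOW[A]={a,b,c}

FOLLOW(A) = ["a", "b", "c"]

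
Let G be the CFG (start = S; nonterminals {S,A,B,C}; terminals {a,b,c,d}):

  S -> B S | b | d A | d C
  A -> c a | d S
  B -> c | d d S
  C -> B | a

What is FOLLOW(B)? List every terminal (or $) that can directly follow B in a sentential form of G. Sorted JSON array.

FIRST sets, iterate to fixpoint:
iter 1:
  A via A→c a: +{c}
  A via A→d S: +{d}
  B via B→c: +{c}
  B via B→d d S: +{d}
  C via C→B: +{c,d}
  C via C→a: +{a}
  S via S→B S: +{c,d}
  S via S→b: +{b}
  S: {b,c,d}  A: {c,d}  B: {c,d}  C: {a,c,d}
iter 2: — fixpoint
  S: {b,c,d}  A: {c,d}  B: {c,d}  C: {a,c,d}

FOLLOW iteration:
initialize: $ ∈ FOLLOW(S)
pass 1:
  S→B S: FOLLOW(B) ⊇ FIRST(S) = {b,c,d}; new: +{b,c,d}
  S→d A: FOLLOW(A) ⊇ FOLLOW(S) ⊇ {$}; new: +{$}
  S→d C: FOLLOW(C) ⊇ FOLLOW(S) ⊇ {$}; new: +{$}
  FOLLOW[S]={$}  FOLLOW[A]={$}  FOLLOW[B]={b,c,d}  FOLLOW[C]={$}
pass 2:
  B→d d S: FOLLOW(S) ⊇ FOLLOW(B) ⊇ {b,c,d}; new: +{b,c,d}
  C→B: FOLLOW(B) ⊇ FOLLOW(C) ⊇ {$}; new: +{$}
  S→d A: FOLLOW(A) ⊇ FOLLOW(S) ⊇ {$,b,c,d}; new: +{b,c,d}
  S→d C: FOLLOW(C) ⊇ FOLLOW(S) ⊇ {$,b,c,d}; new: +{b,c,d}
  FOLLOW[S]={$,b,c,d}  FOLLOW[A]={$,b,c,d}  FOLLOW[B]={$,b,c,d}  FOLLOW[C]={$,b,c,d}
pass 3: done
  FOLLOW[S]={$,b,c,d}  FOLLOW[A]={$,b,c,d}  FOLLOW[B]={$,b,c,d}  FOLLOW[C]={$,b,c,d}

FOLLOW(B) = ["$", "b", "c", "d"]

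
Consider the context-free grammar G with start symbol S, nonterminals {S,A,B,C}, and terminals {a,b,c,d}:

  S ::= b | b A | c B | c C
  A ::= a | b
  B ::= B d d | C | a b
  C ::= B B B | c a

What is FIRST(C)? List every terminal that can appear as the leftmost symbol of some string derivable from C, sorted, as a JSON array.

FIRST sets, iterate to fixpoint:
round 1:
  A via A→a: +{a}
  A via A→b: +{b}
  B via B→a b: +{a}
  C via C→B B B: +{a}
  C via C→c a: +{c}
  S via S→b: +{b}
  S via S→c B: +{c}
  FIRST[S]={b,c}  FIRST[A]={a,b}  FIRST[B]={a}  FIRST[C]={a,c}
round 2:
  B via B→C: +{c}
  FIRST[S]={b,c}  FIRST[A]={a,b}  FIRST[B]={a,c}  FIRST[C]={a,c}
round 3: (stable)
  FIRST[S]={b,c}  FIRST[A]={a,b}  FIRST[B]={a,c}  FIRST[C]={a,c}

FIRST(C) = ["a", "c"]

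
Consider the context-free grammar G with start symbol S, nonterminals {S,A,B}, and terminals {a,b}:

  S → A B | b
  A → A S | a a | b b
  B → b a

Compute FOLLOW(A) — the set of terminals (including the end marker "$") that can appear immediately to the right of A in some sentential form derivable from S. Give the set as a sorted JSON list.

FIRST iteration:
round 1:
  A via A→a a: +{a}
  A via A→b b: +{b}
  B via B→b a: +{b}
  S via S→A B: +{a,b}
  S: {a,b}  A: {a,b}  B: {b}
round 2: done
  S: {a,b}  A: {a,b}  B: {b}

Compute FOLLOW by fixpoint:
FOLLOW(S) := {$}
pass 1:
  A→A S: FOLLOW(A) ⊇ FIRST(S) = {a,b}; new: +{a,b}
  A→A S: FOLLOW(S) ⊇ FOLLOW(A) ⊇ {a,b}; new: +{a,b}
  S→A B: FOLLOW(B) ⊇ FOLLOW(S) ⊇ {$,a,b}; new: +{$,a,b}
  FOLLOW[S]={$,a,b}  FOLLOW[A]={a,b}  FOLLOW[B]={$,a,b}
pass 2: — fixpoint
  FOLLOW[S]={$,a,b}  FOLLOW[A]={a,b}  FOLLOW[B]={$,a,b}

FOLLOW(A) = ["a", "b"]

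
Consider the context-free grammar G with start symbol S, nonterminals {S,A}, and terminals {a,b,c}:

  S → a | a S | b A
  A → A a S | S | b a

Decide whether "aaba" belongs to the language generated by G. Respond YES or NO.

CNF form of G:
  S -> T0 S | T1 A | a
  A -> A X2 | T0 S | T1 A | T1 T0 | a
  T0 -> a
  T1 -> b
  X2 -> T0 S

CYK fill:
  [0..0]={A,S,T0}  "a"  orig:{A,S}
  [1..1]={A,S,T0}  "a"  orig:{A,S}
  [2..2]={T1}  "b"  orig:{}
  [3..3]={A,S,T0}  "a"  orig:{A,S}
  [0..1]={A,S,X2}  "aa"  orig:{A,S}
  [1..2]=∅  "ab"
  [2..3]={A,S}  "ba"
  [0..2]=∅  "aab"
  [1..3]={A,S,X2}  "aba"  orig:{A,S}
  [0..3]={A,S,X2}  "aaba"  orig:{A,S}

S ∈ T[0,3] ⇒ YES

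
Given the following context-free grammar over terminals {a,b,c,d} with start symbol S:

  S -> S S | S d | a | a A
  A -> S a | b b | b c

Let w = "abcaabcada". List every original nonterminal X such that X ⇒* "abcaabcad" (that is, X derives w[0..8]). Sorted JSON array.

Convert to CNF:
  S -> S S | S T3 | T0 A | a
  A -> S T0 | T1 T1 | T1 T2
  T0 -> a
  T1 -> b
  T2 -> c
  T3 -> d

CYK table (by increasing span) (cells [i..j] with 0 ≤ i ≤ j ≤ 8 only):
  [0..0]={S,T0}  "a"  orig:{S}
  [1..1]={T1}  "b"  orig:{}
  [2..2]={T2}  "c"  orig:{}
  [3..3]={S,T0}  "a"  orig:{S}
  [4..4]={S,T0}  "a"  orig:{S}
  [5..5]={T1}  "b"  orig:{}
  [6..6]={T2}  "c"  orig:{}
  [7..7]={S,T0}  "a"  orig:{S}
  [8..8]={T3}  "d"  orig:{}
  [0..1]=∅  "ab"
  [1..2]={A}  "bc"
  [2..3]=∅  "ca"
  [3..4]={A,S}  "aa"
  [4..5]=∅  "ab"
  [5..6]={A}  "bc"
  [6..7]=∅  "ca"
  [7..8]={S}  "ad"
  [0..2]={S}  "abc"
  [1..3]=∅  "bca"
  [2..4]=∅  "caa"
  [3..5]=∅  "aab"
  [4..6]={S}  "abc"
  [5..7]=∅  "bca"
  [6..8]=∅  "cad"
  [0..3]={A,S}  "abca"
  [1..4]=∅  "bcaa"
  [2..5]=∅  "caab"
  [3..6]={S}  "aabc"
  [4..7]={A,S}  "abca"
  [5..8]=∅  "bcad"
  [0..4]={A,S}  "abcaa"
  [1..5]=∅  "bcaab"
  [2..6]=∅  "caabc"
  [3..7]={A,S}  "aabca"
  [4..8]={S}  "abcad"
  [0..5]=∅  "abcaab"
  [1..6]=∅  "bcaabc"
  [2..7]=∅  "caabca"
  [3..8]={S}  "aabcad"
  [0..6]={S}  "abcaabc"
  [1..7]=∅  "bcaabca"
  [2..8]=∅  "caabcad"
  [0..7]={A,S}  "abcaabca"
  [1..8]=∅  "bcaabcad"
  [0..8]={S}  "abcaabcad"

Original NTs in T[0,8] deriving "abcaabcad": ["S"]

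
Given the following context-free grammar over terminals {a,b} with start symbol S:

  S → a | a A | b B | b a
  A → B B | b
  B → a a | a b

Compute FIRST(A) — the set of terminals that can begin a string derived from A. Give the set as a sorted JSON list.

FIRST iteration:
[1]
  A via A→b: +{b}
  B via B→a a: +{a}
  S via S→a: +{a}
  S via S→b B: +{b}
  FIRST[S]={a,b}  FIRST[A]={b}  FIRST[B]={a}
[2]
  A via A→B B: +{a}
  FIRST[S]={a,b}  FIRST[A]={a,b}  FIRST[B]={a}
[3] done
  FIRST[S]={a,b}  FIRST[A]={a,b}  FIRST[B]={a}

FIRST(A) = ["a", "b"]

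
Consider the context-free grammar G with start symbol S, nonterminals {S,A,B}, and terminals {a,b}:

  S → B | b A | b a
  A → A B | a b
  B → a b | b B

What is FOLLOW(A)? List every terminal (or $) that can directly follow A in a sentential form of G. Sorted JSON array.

Compute FIRST by fixpoint:
[1]
  A via A→a b: +{a}
  B via B→a b: +{a}
  B via B→b B: +{b}
  S via S→B: +{a,b}
  FIRST[S]={a,b}  FIRST[A]={a}  FIRST[B]={a,b}
[2] (stable)
  FIRST[S]={a,b}  FIRST[A]={a}  FIRST[B]={a,b}

Compute FOLLOW by fixpoint:
FOLLOW(S) := {$}
pass 1:
  A→A B: FOLLOW(A) ⊇ FIRST(B) = {a,b}; new: +{a,b}
  A→A B: FOLLOW(B) ⊇ FOLLOW(A) ⊇ {a,b}; new: +{a,b}
  S→B: FOLLOW(B) ⊇ FOLLOW(S) ⊇ {$}; new: +{$}
  S→b A: FOLLOW(A) ⊇ FOLLOW(S) ⊇ {$}; new: +{$}
  FOLLOW[S]={$}  FOLLOW[A]={$,a,b}  FOLLOW[B]={$,a,b}
pass 2: (no change)
  FOLLOW[S]={$}  FOLLOW[A]={$,a,b}  FOLLOW[B]={$,a,b}

FOLLOW(A) = ["$", "a", "b"]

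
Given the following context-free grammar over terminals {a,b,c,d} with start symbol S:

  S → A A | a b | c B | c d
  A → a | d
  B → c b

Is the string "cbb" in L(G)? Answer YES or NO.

Convert to CNF:
  S -> A A | T0 B | T0 T3 | T2 T1
  A -> a | d
  B -> T0 T1
  T0 -> c
  T1 -> b
  T2 -> a
  T3 -> d

CYK table (by increasing span):
  T[0,0] 'c' = {T0}  orig:{}
  T[1,1] 'b' = {T1}  orig:{}
  T[2,2] 'b' = {T1}  orig:{}
  T[0,1] 'cb' = {B}
  T[1,2] 'bb' = ∅
  T[0,2] 'cbb' = ∅

S ∉ T[0,2] ⇒ NO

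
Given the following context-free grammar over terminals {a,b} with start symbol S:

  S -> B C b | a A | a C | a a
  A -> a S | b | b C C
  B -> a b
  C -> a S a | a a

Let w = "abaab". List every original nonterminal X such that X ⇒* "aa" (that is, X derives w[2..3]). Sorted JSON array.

Convert to CNF:
  S -> B X4 | T0 A | T0 C | T0 T0
  A -> T0 S | T1 X2 | b
  B -> T0 T1
  C -> T0 T0 | T0 X3
  T0 -> a
  T1 -> b
  X2 -> C C
  X3 -> S T0
  X4 -> C T1

Fill CYK table bottom-up, restricted to cells inside w[2..3]:
  T[2,2] 'a' = {T0}  orig:{}
  T[3,3] 'a' = {T0}  orig:{}
  T[2,3] 'aa' = {C,S}

Original NTs in T[2,3] deriving "aa": ["C", "S"]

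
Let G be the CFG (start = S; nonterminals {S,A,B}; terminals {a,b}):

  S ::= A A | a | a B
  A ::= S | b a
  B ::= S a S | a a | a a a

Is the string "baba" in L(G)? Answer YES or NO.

Convert to CNF:
  S -> A A | T0 B | a
  A -> A A | T0 B | T1 T0 | a
  B -> S X2 | T0 T0 | T0 X3
  T0 -> a
  T1 -> b
  X2 -> T0 S
  X3 -> T0 T0

CYK table (by increasing span):
  cell(0,0) b: {T1}  orig:{}
  cell(1,1) a: {A,S,T0}  orig:{A,S}
  cell(2,2) b: {T1}  orig:{}
  cell(3,3) a: {A,S,T0}  orig:{A,S}
  cell(0,1) ba: {A}
  cell(1,2) ab: ∅
  cell(2,3) ba: {A}
  cell(0,2) bab: ∅
  cell(1,3) aba: {A,S}
  cell(0,3) baba: {A,S}

S ∈ T[0,3] ⇒ YES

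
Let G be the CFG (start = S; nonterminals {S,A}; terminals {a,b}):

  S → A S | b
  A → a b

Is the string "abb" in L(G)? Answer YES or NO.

Convert to CNF:
  S -> A S | b
  A -> T0 T1
  T0 -> a
  T1 -> b

Fill CYK table bottom-up:
  cell(0,0) a: {T0}  orig:{}
  cell(1,1) b: {S,T1}  orig:{S}
  cell(2,2) b: {S,T1}  orig:{S}
  cell(0,1) ab: {A}
  cell(1,2) bb: ∅
  cell(0,2) abb: {S}

S ∈ T[0,2] ⇒ YES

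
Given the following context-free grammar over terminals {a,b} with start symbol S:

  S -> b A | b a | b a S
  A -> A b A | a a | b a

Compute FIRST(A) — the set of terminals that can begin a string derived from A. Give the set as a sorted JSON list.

FIRST sets, iterate to fixpoint:
pass 1:
  A via A→a a: +{a}
  A via A→b a: +{b}
  S via S→b A: +{b}
  FIRST[S]={b}  FIRST[A]={a,b}
pass 2: done
  FIRST[S]={b}  FIRST[A]={a,b}

FIRST(A) = ["a", "b"]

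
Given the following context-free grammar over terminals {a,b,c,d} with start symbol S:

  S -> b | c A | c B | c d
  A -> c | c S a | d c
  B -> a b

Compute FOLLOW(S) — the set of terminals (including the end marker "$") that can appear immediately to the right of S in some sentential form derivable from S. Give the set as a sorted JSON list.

FIRST iteration:
round 1:
  A via A→c: +{c}
  A via A→d c: +{d}
  B via B→a b: +{a}
  S via S→b: +{b}
  S via S→c A: +{c}
  FIRST(S)={b,c}  FIRST(A)={c,d}  FIRST(B)={a}
round 2: (stable)
  FIRST(S)={b,c}  FIRST(A)={c,d}  FIRST(B)={a}

FOLLOW sets:
FOLLOW(S) := {$}
[1]
  A→c S a: FOLLOW(S) ⊇ FIRST(a) = {a}; new: +{a}
  S→c A: FOLLOW(A) ⊇ FOLLOW(S) ⊇ {$,a}; new: +{$,a}
  S→c B: FOLLOW(B) ⊇ FOLLOW(S) ⊇ {$,a}; new: +{$,a}
  FOLLOW[S]={$,a}  FOLLOW[A]={$,a}  FOLLOW[B]={$,a}
[2] — fixpoint
  FOLLOW[S]={$,a}  FOLLOW[A]={$,a}  FOLLOW[B]={$,a}

FOLLOW(S) = ["$", "a"]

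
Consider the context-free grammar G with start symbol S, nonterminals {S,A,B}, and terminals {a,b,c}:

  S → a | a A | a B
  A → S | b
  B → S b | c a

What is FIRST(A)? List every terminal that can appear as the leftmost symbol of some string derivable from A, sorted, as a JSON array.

Compute FIRST by fixpoint:
pass 1:
  A via A→b: +{b}
  B via B→c a: +{c}
  S via S→a: +{a}
  S: {a}  A: {b}  B: {c}
pass 2:
  A via A→S: +{a}
  B via B→S b: +{a}
  S: {a}  A: {a,b}  B: {a,c}
pass 3: — fixpoint
  S: {a}  A: {a,b}  B: {a,c}

FIRST(A) = ["a", "b"]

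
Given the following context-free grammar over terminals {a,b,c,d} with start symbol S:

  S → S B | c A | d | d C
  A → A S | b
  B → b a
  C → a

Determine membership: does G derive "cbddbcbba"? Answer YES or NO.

CNF form of G:
  S -> S B | T2 A | T3 C | d
  A -> A S | b
  B -> T0 T1
  C -> a
  T0 -> b
  T1 -> a
  T2 -> c
  T3 -> d

CYK fill:
  T[0,0] 'c' = {T2}  orig:{}
  T[1,1] 'b' = {A,T0}  orig:{A}
  T[2,2] 'd' = {S,T3}  orig:{S}
  T[3,3] 'd' = {S,T3}  orig:{S}
  T[4,4] 'b' = {A,T0}  orig:{A}
  T[5,5] 'c' = {T2}  orig:{}
  T[6,6] 'b' = {A,T0}  orig:{A}
  T[7,7] 'b' = {A,T0}  orig:{A}
  T[8,8] 'a' = {C,T1}  orig:{C}
  T[0,1] 'cb' = {S}
  T[1,2] 'bd' = {A}
  T[2,3] 'dd' = ∅
  T[3,4] 'db' = ∅
  T[4,5] 'bc' = ∅
  T[5,6] 'cb' = {S}
  T[6,7] 'bb' = ∅
  T[7,8] 'ba' = {B}
  T[0,2] 'cbd' = {S}
  T[1,3] 'bdd' = {A}
  T[2,4] 'ddb' = ∅
  T[3,5] 'dbc' = ∅
  T[4,6] 'bcb' = {A}
  T[5,7] 'cbb' = ∅
  T[6,8] 'bba' = ∅
  T[0,3] 'cbdd' = {S}
  T[1,4] 'bddb' = ∅
  T[2,5] 'ddbc' = ∅
  T[3,6] 'dbcb' = ∅
  T[4,7] 'bcbb' = ∅
  T[5,8] 'cbba' = {S}
  T[0,4] 'cbddb' = ∅
  T[1,5] 'bddbc' = ∅
  T[2,6] 'ddbcb' = ∅
  T[3,7] 'dbcbb' = ∅
  T[4,8] 'bcbba' = {A}
  T[0,5] 'cbddbc' = ∅
  T[1,6] 'bddbcb' = ∅
  T[2,7] 'ddbcbb' = ∅
  T[3,8] 'dbcbba' = ∅
  T[0,6] 'cbddbcb' = ∅
  T[1,7] 'bddbcbb' = ∅
  T[2,8] 'ddbcbba' = ∅
  T[0,7] 'cbddbcbb' = ∅
  T[1,8] 'bddbcbba' = ∅
  T[0,8] 'cbddbcbba' = ∅

S ∉ T[0,8] ⇒ NO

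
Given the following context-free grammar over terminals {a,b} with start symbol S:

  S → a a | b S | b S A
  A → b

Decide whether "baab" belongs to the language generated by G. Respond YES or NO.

Convert to CNF:
  S -> T0 T0 | T1 S | T1 X2
  A -> b
  T0 -> a
  T1 -> b
  X2 -> S A

Fill CYK table bottom-up:
  T[0,0] 'b' = {A,T1}  orig:{A}
  T[1,1] 'a' = {T0}  orig:{}
  T[2,2] 'a' = {T0}  orig:{}
  T[3,3] 'b' = {A,T1}  orig:{A}
  T[0,1] 'ba' = ∅
  T[1,2] 'aa' = {S}
  T[2,3] 'ab' = ∅
  T[0,2] 'baa' = {S}
  T[1,3] 'aab' = {X2}  orig:{}
  T[0,3] 'baab' = {S,X2}  orig:{S}

S ∈ T[0,3] ⇒ YES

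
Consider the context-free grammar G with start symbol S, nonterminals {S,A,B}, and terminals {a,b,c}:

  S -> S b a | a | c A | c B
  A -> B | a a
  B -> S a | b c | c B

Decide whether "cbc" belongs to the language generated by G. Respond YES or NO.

Convert to CNF:
  S -> S X3 | T2 A | T2 B | a
  A -> S T0 | T0 T0 | T1 T2 | T2 B
  B -> S T0 | T1 T2 | T2 B
  T0 -> a
  T1 -> b
  T2 -> c
  X3 -> T1 T0

CYK fill:
  [0..0]={T2}  "c"  orig:{}
  [1..1]={T1}  "b"  orig:{}
  [2..2]={T2}  "c"  orig:{}
  [0..1]=∅  "cb"
  [1..2]={A,B}  "bc"
  [0..2]={A,B,S}  "cbc"

S ∈ T[0,2] ⇒ YES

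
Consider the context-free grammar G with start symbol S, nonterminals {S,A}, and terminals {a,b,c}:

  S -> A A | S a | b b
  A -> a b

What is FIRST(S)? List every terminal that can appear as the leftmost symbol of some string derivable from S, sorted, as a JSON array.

Compute FIRST by fixpoint:
[1]
  A via A→a b: +{a}
  S via S→A A: +{a}
  S via S→b b: +{b}
  FIRST(S)={a,b}  FIRST(A)={a}
[2] (no change)
  FIRST(S)={a,b}  FIRST(A)={a}

FIRST(S) = ["a", "b"]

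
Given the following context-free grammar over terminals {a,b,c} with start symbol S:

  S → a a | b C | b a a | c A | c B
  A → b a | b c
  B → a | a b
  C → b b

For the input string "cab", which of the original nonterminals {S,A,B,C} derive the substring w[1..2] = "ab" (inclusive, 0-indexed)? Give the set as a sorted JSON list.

CNF form of G:
  S -> T0 C | T0 X3 | T1 T1 | T2 A | T2 B
  A -> T0 T1 | T0 T2
  B -> T1 T0 | a
  C -> T0 T0
  T0 -> b
  T1 -> a
  T2 -> c
  X3 -> T1 T1

CYK fill — only the sub-triangle for w[1..2]:
  cell(1,1) a: {B,T1}  orig:{B}
  cell(2,2) b: {T0}  orig:{}
  cell(1,2) ab: {B}

Original NTs in T[1,2] deriving "ab": ["B"]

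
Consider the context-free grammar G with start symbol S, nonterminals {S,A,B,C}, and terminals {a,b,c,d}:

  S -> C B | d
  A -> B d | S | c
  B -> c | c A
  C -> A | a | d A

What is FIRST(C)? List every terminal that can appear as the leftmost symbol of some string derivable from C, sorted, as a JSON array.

FIRST sets, iterate to fixpoint:
[1]
  A via A→c: +{c}
  B via B→c: +{c}
  C via C→A: +{c}
  C via C→a: +{a}
  C via C→d A: +{d}
  S via S→C B: +{a,c,d}
  FIRST[S]={a,c,d}  FIRST[A]={c}  FIRST[B]={c}  FIRST[C]={a,c,d}
[2]
  A via A→S: +{a,d}
  FIRST[S]={a,c,d}  FIRST[A]={a,c,d}  FIRST[B]={c}  FIRST[C]={a,c,d}
[3] (no change)
  FIRST[S]={a,c,d}  FIRST[A]={a,c,d}  FIRST[B]={c}  FIRST[C]={a,c,d}

FIRST(C) = ["a", "c", "d"]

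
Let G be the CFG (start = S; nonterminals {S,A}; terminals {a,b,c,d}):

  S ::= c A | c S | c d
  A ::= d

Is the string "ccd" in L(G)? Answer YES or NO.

Convert to CNF:
  S -> T0 A | T0 S | T0 T1
  A -> d
  T0 -> c
  T1 -> d

Fill CYK table bottom-up:
  [0..0]={T0}  "c"  orig:{}
  [1..1]={T0}  "c"  orig:{}
  [2..2]={A,T1}  "d"  orig:{A}
  [0..1]=∅  "cc"
  [1..2]={S}  "cd"
  [0..2]={S}  "ccd"

S ∈ T[0,2] ⇒ YES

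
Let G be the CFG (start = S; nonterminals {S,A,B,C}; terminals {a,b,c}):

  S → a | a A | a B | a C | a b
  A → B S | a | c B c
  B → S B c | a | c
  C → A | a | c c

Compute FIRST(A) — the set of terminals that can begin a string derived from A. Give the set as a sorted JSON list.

FIRST iteration:
[1]
  A via A→a: +{a}
  A via A→c B c: +{c}
  B via B→a: +{a}
  B via B→c: +{c}
  C via C→A: +{a,c}
  S via S→a: +{a}
  S: {a}  A: {a,c}  B: {a,c}  C: {a,c}
[2] (stable)
  S: {a}  A: {a,c}  B: {a,c}  C: {a,c}

FIRST(A) = ["a", "c"]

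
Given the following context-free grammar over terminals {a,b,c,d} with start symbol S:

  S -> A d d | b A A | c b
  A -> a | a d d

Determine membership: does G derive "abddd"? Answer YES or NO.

Convert to CNF:
  S -> A X5 | T2 X6 | T3 T2
  A -> T0 X4 | a
  T0 -> a
  T1 -> d
  T2 -> b
  T3 -> c
  X4 -> T1 T1
  X5 -> T1 T1
  X6 -> A A

Fill CYK table bottom-up:
  [0..0]={A,T0}  "a"  orig:{A}
  [1..1]={T2}  "b"  orig:{}
  [2..2]={T1}  "d"  orig:{}
  [3..3]={T1}  "d"  orig:{}
  [4..4]={T1}  "d"  orig:{}
  [0..1]=∅  "ab"
  [1..2]=∅  "bd"
  [2..3]={X4,X5}  "dd"  orig:{}
  [3..4]={X4,X5}  "dd"  orig:{}
  [0..2]=∅  "abd"
  [1..3]=∅  "bdd"
  [2..4]=∅  "ddd"
  [0..3]=∅  "abdd"
  [1..4]=∅  "bddd"
  [0..4]=∅  "abddd"

S ∉ T[0,4] ⇒ NO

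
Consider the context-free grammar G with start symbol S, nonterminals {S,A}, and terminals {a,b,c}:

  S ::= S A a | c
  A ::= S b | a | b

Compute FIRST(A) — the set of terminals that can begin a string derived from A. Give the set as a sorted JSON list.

FIRST sets, iterate to fixpoint:
round 1:
  A via A→a: +{a}
  A via A→b: +{b}
  S via S→c: +{c}
  S: {c}  A: {a,b}
round 2:
  A via A→S b: +{c}
  S: {c}  A: {a,b,c}
round 3: (stable)
  S: {c}  A: {a,b,c}

FIRST(A) = ["a", "b", "c"]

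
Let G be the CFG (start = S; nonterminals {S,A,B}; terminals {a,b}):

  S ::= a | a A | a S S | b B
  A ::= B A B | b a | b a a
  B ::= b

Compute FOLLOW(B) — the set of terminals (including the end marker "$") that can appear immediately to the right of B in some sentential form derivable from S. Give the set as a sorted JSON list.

FIRST sets, iterate to fixpoint:
pass 1:
  A via A→b a: +{b}
  B via B→b: +{b}
  S via S→a: +{a}
  S via S→b B: +{b}
  FIRST[S]={a,b}  FIRST[A]={b}  FIRST[B]={b}
pass 2: (no change)
  FIRST[S]={a,b}  FIRST[A]={b}  FIRST[B]={b}

FOLLOW iteration:
seed FOLLOW(S) with $
pass 1:
  A→B A B: FOLLOW(B) ⊇ FIRST(A) = {b}; new: +{b}
  A→B A B: FOLLOW(A) ⊇ FIRST(B) = {b}; new: +{b}
  S→a A: FOLLOW(A) ⊇ FOLLOW(S) ⊇ {$}; new: +{$}
  S→a S S: FOLLOW(S) ⊇ FIRST(S) = {a,b}; new: +{a,b}
  S→b B: FOLLOW(B) ⊇ FOLLOW(S) ⊇ {$,a,b}; new: +{$,a}
  S: {$,a,b}  A: {$,b}  B: {$,a,b}
pass 2:
  S→a A: FOLLOW(A) ⊇ FOLLOW(S) ⊇ {$,a,b}; new: +{a}
  S: {$,a,b}  A: {$,a,b}  B: {$,a,b}
pass 3: — fixpoint
  S: {$,a,b}  A: {$,a,b}  B: {$,a,b}

FOLLOW(B) = ["$", "a", "b"]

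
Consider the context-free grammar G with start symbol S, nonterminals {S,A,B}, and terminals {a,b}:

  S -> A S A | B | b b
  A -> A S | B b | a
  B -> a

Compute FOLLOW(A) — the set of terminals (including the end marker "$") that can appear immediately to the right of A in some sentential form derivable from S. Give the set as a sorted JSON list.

Compute FIRST by fixpoint:
[1]
  A via A→a: +{a}
  B via B→a: +{a}
  S via S→A S A: +{a}
  S via S→b b: +{b}
  FIRST(S)={a,b}  FIRST(A)={a}  FIRST(B)={a}
[2] (no change)
  FIRST(S)={a,b}  FIRST(A)={a}  FIRST(B)={a}

Compute FOLLOW by fixpoint:
seed FOLLOW(S) with $
round 1:
  A→A S: FOLLOW(A) ⊇ FIRST(S) = {a,b}; new: +{a,b}
  A→A S: FOLLOW(S) ⊇ FOLLOW(A) ⊇ {a,b}; new: +{a,b}
  A→B b: FOLLOW(B) ⊇ FIRST(b) = {b}; new: +{b}
  S→A S A: FOLLOW(A) ⊇ FOLLOW(S) ⊇ {$,a,b}; new: +{$}
  S→B: FOLLOW(B) ⊇ FOLLOW(S) ⊇ {$,a,b}; new: +{$,a}
  FOLLOW[S]={$,a,b}  FOLLOW[A]={$,a,b}  FOLLOW[B]={$,a,b}
round 2: (stable)
  FOLLOW[S]={$,a,b}  FOLLOW[A]={$,a,b}  FOLLOW[B]={$,a,b}

FOLLOW(A) = ["$", "a", "b"]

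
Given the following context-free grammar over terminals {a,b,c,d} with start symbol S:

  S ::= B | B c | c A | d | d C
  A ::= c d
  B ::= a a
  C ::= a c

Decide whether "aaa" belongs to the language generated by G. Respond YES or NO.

Convert to CNF:
  S -> B T0 | T0 A | T1 C | T2 T2 | d
  A -> T0 T1
  B -> T2 T2
  C -> T2 T0
  T0 -> c
  T1 -> d
  T2 -> a

CYK fill:
  [0..0]={T2}  "a"  orig:{}
  [1..1]={T2}  "a"  orig:{}
  [2..2]={T2}  "a"  orig:{}
  [0..1]={B,S}  "aa"
  [1..2]={B,S}  "aa"
  [0..2]=∅  "aaa"

S ∉ T[0,2] ⇒ NO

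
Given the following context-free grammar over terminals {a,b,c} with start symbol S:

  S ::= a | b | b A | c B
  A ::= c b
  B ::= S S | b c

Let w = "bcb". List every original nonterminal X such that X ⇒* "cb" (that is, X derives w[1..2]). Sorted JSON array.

Convert to CNF:
  S -> T0 B | T1 A | a | b
  A -> T0 T1
  B -> S S | T1 T0
  T0 -> c
  T1 -> b

CYK table (by increasing span) (cells [i..j] with 1 ≤ i ≤ j ≤ 2 only):
  T[1,1] 'c' = {T0}  orig:{}
  T[2,2] 'b' = {S,T1}  orig:{S}
  T[1,2] 'cb' = {A}

Original NTs in T[1,2] deriving "cb": ["A"]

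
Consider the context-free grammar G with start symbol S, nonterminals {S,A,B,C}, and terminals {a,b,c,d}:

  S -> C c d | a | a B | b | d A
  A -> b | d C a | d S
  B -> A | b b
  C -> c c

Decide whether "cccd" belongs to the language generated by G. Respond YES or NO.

Convert to CNF:
  S -> C X6 | T0 A | T1 B | a | b
  A -> T0 S | T0 X4 | b
  B -> T0 S | T0 X5 | T2 T2 | b
  C -> T3 T3
  T0 -> d
  T1 -> a
  T2 -> b
  T3 -> c
  X4 -> C T1
  X5 -> C T1
  X6 -> T3 T0

CYK table (by increasing span):
  [0..0]={T3}  "c"  orig:{}
  [1..1]={T3}  "c"  orig:{}
  [2..2]={T3}  "c"  orig:{}
  [3..3]={T0}  "d"  orig:{}
  [0..1]={C}  "cc"
  [1..2]={C}  "cc"
  [2..3]={X6}  "cd"  orig:{}
  [0..2]=∅  "ccc"
  [1..3]=∅  "ccd"
  [0..3]={S}  "cccd"

S ∈ T[0,3] ⇒ YES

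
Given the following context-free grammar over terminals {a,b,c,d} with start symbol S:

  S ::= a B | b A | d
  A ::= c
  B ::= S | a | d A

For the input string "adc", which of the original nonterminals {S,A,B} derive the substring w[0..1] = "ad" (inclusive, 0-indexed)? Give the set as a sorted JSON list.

Convert to CNF:
  S -> T0 B | T1 A | d
  A -> c
  B -> T0 B | T1 A | T2 A | a | d
  T0 -> a
  T1 -> b
  T2 -> d

CYK table (by increasing span), restricted to cells inside w[0..1]:
  T[0,0] 'a' = {B,T0}  orig:{B}
  T[1,1] 'd' = {B,S,T2}  orig:{B,S}
  T[0,1] 'ad' = {B,S}

Original NTs in T[0,1] deriving "ad": ["B", "S"]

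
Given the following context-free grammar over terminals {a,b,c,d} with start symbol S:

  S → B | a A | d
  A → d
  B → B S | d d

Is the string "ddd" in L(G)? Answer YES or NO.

Convert to CNF:
  S -> B S | T0 T0 | T1 A | d
  A -> d
  B -> B S | T0 T0
  T0 -> d
  T1 -> a

CYK table (by increasing span):
  [0..0]={A,S,T0}  "d"  orig:{A,S}
  [1..1]={A,S,T0}  "d"  orig:{A,S}
  [2..2]={A,S,T0}  "d"  orig:{A,S}
  [0..1]={B,S}  "dd"
  [1..2]={B,S}  "dd"
  [0..2]={B,S}  "ddd"

S ∈ T[0,2] ⇒ YES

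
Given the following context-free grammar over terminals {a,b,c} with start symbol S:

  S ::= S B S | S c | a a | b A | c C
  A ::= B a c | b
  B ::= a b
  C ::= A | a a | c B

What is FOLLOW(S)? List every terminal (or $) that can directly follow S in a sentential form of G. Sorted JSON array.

FIRST sets, iterate to fixpoint:
pass 1:
  A via A→b: +{b}
  B via B→a b: +{a}
  C via C→A: +{b}
  C via C→a a: +{a}
  C via C→c B: +{c}
  S via S→a a: +{a}
  S via S→b A: +{b}
  S via S→c C: +{c}
  S: {a,b,c}  A: {b}  B: {a}  C: {a,b,c}
pass 2:
  A via A→B a c: +{a}
  S: {a,b,c}  A: {a,b}  B: {a}  C: {a,b,c}
pass 3: — fixpoint
  S: {a,b,c}  A: {a,b}  B: {a}  C: {a,b,c}

FOLLOW iteration:
FOLLOW(S) := {$}
pass 1:
  A→B a c: FOLLOW(B) ⊇ FIRST(a) = {a}; new: +{a}
  S→S B S: FOLLOW(S) ⊇ FIRST(B) = {a}; new: +{a}
  S→S B S: FOLLOW(B) ⊇ FIRST(S) = {a,b,c}; new: +{b,c}
  S→S c: FOLLOW(S) ⊇ FIRST(c) = {c}; new: +{c}
  S→b A: FOLLOW(A) ⊇ FOLLOW(S) ⊇ {$,a,c}; new: +{$,a,c}
  S→c C: FOLLOW(C) ⊇ FOLLOW(S) ⊇ {$,a,c}; new: +{$,a,c}
  S: {$,a,c}  A: {$,a,c}  B: {a,b,c}  C: {$,a,c}
pass 2:
  C→c B: FOLLOW(B) ⊇ FOLLOW(C) ⊇ {$,a,c}; new: +{$}
  S: {$,a,c}  A: {$,a,c}  B: {$,a,b,c}  C: {$,a,c}
pass 3: (no change)
  S: {$,a,c}  A: {$,a,c}  B: {$,a,b,c}  C: {$,a,c}

FOLLOW(S) = ["$", "a", "c"]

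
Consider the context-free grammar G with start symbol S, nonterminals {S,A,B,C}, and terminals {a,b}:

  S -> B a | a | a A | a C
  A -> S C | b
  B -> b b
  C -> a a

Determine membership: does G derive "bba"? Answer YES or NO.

CNF form of G:
  S -> B T1 | T1 A | T1 C | a
  A -> S C | b
  B -> T0 T0
  C -> T1 T1
  T0 -> b
  T1 -> a

CYK table (by increasing span):
  cell(0,0) b: {A,T0}  orig:{A}
  cell(1,1) b: {A,T0}  orig:{A}
  cell(2,2) a: {S,T1}  orig:{S}
  cell(0,1) bb: {B}
  cell(1,2) ba: ∅
  cell(0,2) bba: {S}

S ∈ T[0,2] ⇒ YES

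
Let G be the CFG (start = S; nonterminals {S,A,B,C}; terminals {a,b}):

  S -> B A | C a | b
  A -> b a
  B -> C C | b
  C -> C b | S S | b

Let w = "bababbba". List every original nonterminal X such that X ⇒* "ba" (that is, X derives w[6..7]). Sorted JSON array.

CNF form of G:
  S -> B A | C T1 | b
  A -> T0 T1
  B -> C C | b
  C -> C T0 | S S | b
  T0 -> b
  T1 -> a

Fill CYK table bottom-up (cells [i..j] with 6 ≤ i ≤ j ≤ 7 only):
  cell(6,6) b: {B,C,S,T0}  orig:{B,C,S}
  cell(7,7) a: {T1}  orig:{}
  cell(6,7) ba: {A,S}

Original NTs in T[6,7] deriving "ba": ["A", "S"]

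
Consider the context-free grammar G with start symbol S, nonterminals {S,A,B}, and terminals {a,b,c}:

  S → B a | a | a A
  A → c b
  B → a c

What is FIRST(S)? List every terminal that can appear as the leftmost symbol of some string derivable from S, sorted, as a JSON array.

Compute FIRST by fixpoint:
pass 1:
  A via A→c b: +{c}
  B via B→a c: +{a}
  S via S→B a: +{a}
  S: {a}  A: {c}  B: {a}
pass 2: (stable)
  S: {a}  A: {c}  B: {a}

FIRST(S) = ["a"]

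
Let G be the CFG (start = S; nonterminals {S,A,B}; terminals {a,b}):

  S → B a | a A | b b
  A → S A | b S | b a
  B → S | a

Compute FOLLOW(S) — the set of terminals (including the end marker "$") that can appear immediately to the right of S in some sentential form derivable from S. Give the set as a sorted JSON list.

FIRST sets, iterate to fixpoint:
pass 1:
  A via A→b S: +{b}
  B via B→a: +{a}
  S via S→B a: +{a}
  S via S→b b: +{b}
  S: {a,b}  A: {b}  B: {a}
pass 2:
  A via A→S A: +{a}
  B via B→S: +{b}
  S: {a,b}  A: {a,b}  B: {a,b}
pass 3: done
  S: {a,b}  A: {a,b}  B: {a,b}

Compute FOLLOW by fixpoint:
initialize: $ ∈ FOLLOW(S)
pass 1:
  A→S A: FOLLOW(S) ⊇ FIRST(A) = {a,b}; new: +{a,b}
  S→B a: FOLLOW(B) ⊇ FIRST(a) = {a}; new: +{a}
  S→a A: FOLLOW(A) ⊇ FOLLOW(S) ⊇ {$,a,b}; new: +{$,a,b}
  S: {$,a,b}  A: {$,a,b}  B: {a}
pass 2: (no change)
  S: {$,a,b}  A: {$,a,b}  B: {a}

FOLLOW(S) = ["$", "a", "b"]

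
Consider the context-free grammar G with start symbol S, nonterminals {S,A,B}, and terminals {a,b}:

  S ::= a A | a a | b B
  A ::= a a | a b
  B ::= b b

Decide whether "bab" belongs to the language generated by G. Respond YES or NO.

CNF form of G:
  S -> T0 A | T0 T0 | T1 B
  A -> T0 T0 | T0 T1
  B -> T1 T1
  T0 -> a
  T1 -> b

CYK table (by increasing span):
  cell(0,0) b: {T1}  orig:{}
  cell(1,1) a: {T0}  orig:{}
  cell(2,2) b: {T1}  orig:{}
  cell(0,1) ba: ∅
  cell(1,2) ab: {A}
  cell(0,2) bab: ∅

S ∉ T[0,2] ⇒ NO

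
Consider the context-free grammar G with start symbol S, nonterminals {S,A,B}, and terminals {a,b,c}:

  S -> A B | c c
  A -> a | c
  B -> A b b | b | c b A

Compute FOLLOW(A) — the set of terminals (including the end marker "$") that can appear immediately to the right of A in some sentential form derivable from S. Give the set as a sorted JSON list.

Compute FIRST by fixpoint:
[1]
  A via A→a: +{a}
  A via A→c: +{c}
  B via B→A b b: +{a,c}
  B via B→b: +{b}
  S via S→A B: +{a,c}
  FIRST[S]={a,c}  FIRST[A]={a,c}  FIRST[B]={a,b,c}
[2] done
  FIRST[S]={a,c}  FIRST[A]={a,c}  FIRST[B]={a,b,c}

Compute FOLLOW by fixpoint:
FOLLOW(S) := {$}
pass 1:
  B→A b b: FOLLOW(A) ⊇ FIRST(b) = {b}; new: +{b}
  S→A B: FOLLOW(A) ⊇ FIRST(B) = {a,b,c}; new: +{a,c}
  S→A B: FOLLOW(B) ⊇ FOLLOW(S) ⊇ {$}; new: +{$}
  S: {$}  A: {a,b,c}  B: {$}
pass 2:
  B→c b A: FOLLOW(A) ⊇ FOLLOW(B) ⊇ {$}; new: +{$}
  S: {$}  A: {$,a,b,c}  B: {$}
pass 3: (no change)
  S: {$}  A: {$,a,b,c}  B: {$}

FOLLOW(A) = ["$", "a", "b", "c"]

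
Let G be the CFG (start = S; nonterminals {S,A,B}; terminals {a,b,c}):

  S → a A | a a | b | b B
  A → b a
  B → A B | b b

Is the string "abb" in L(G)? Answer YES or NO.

CNF form of G:
  S -> T0 B | T1 A | T1 T1 | b
  A -> T0 T1
  B -> A B | T0 T0
  T0 -> b
  T1 -> a

CYK table (by increasing span):
  T[0,0] 'a' = {T1}  orig:{}
  T[1,1] 'b' = {S,T0}  orig:{S}
  T[2,2] 'b' = {S,T0}  orig:{S}
  T[0,1] 'ab' = ∅
  T[1,2] 'bb' = {B}
  T[0,2] 'abb' = ∅

S ∉ T[0,2] ⇒ NO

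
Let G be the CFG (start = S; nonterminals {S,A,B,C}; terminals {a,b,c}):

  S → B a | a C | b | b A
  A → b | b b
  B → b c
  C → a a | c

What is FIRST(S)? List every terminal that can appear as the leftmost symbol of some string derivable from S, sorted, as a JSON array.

Compute FIRST by fixpoint:
iter 1:
  A via A→b: +{b}
  B via B→b c: +{b}
  C via C→a a: +{a}
  C via C→c: +{c}
  S via S→B a: +{b}
  S via S→a C: +{a}
  FIRST(S)={a,b}  FIRST(A)={b}  FIRST(B)={b}  FIRST(C)={a,c}
iter 2: — fixpoint
  FIRST(S)={a,b}  FIRST(A)={b}  FIRST(B)={b}  FIRST(C)={a,c}

FIRST(S) = ["a", "b"]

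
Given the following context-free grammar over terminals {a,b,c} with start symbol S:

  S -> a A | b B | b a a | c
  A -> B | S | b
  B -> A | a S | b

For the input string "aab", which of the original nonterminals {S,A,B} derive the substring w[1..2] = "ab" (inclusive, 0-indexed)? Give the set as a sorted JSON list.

Convert to CNF:
  S -> T0 A | T1 B | T1 X4 | c
  A -> T0 A | T0 S | T1 B | T1 X2 | b | c
  B -> T0 A | T0 S | T1 B | T1 X3 | b | c
  T0 -> a
  T1 -> b
  X2 -> T0 T0
  X3 -> T0 T0
  X4 -> T0 T0

Fill CYK table bottom-up — only the sub-triangle for w[1..2]:
  T[1,1] 'a' = {T0}  orig:{}
  T[2,2] 'b' = {A,B,T1}  orig:{A,B}
  T[1,2] 'ab' = {A,B,S}

Original NTs in T[1,2] deriving "ab": ["A", "B", "S"]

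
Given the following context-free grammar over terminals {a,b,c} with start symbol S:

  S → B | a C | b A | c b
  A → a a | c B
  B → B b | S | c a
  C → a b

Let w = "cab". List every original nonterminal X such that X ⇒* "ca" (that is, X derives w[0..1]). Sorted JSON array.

CNF form of G:
  S -> B T2 | T0 C | T1 T0 | T1 T2 | T2 A
  A -> T0 T0 | T1 B
  B -> B T2 | T0 C | T1 T0 | T1 T2 | T2 A
  C -> T0 T2
  T0 -> a
  T1 -> c
  T2 -> b

CYK table (by increasing span) — only the sub-triangle for w[0..1]:
  T[0,0] 'c' = {T1}  orig:{}
  T[1,1] 'a' = {T0}  orig:{}
  T[0,1] 'ca' = {B,S}

Original NTs in T[0,1] deriving "ca": ["B", "S"]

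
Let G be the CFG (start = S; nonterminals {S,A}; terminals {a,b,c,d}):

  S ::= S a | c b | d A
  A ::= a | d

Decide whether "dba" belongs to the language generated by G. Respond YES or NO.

CNF form of G:
  S -> S T0 | T1 T2 | T3 A
  A -> a | d
  T0 -> a
  T1 -> c
  T2 -> b
  T3 -> d

CYK fill:
  [0..0]={A,T3}  "d"  orig:{A}
  [1..1]={T2}  "b"  orig:{}
  [2..2]={A,T0}  "a"  orig:{A}
  [0..1]=∅  "db"
  [1..2]=∅  "ba"
  [0..2]=∅  "dba"

S ∉ T[0,2] ⇒ NO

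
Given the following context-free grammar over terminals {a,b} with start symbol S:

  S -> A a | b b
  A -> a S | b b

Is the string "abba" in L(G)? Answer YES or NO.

Convert to CNF:
  S -> A T0 | T1 T1
  A -> T0 S | T1 T1
  T0 -> a
  T1 -> b

CYK table (by increasing span):
  cell(0,0) a: {T0}  orig:{}
  cell(1,1) b: {T1}  orig:{}
  cell(2,2) b: {T1}  orig:{}
  cell(3,3) a: {T0}  orig:{}
  cell(0,1) ab: ∅
  cell(1,2) bb: {A,S}
  cell(2,3) ba: ∅
  cell(0,2) abb: {A}
  cell(1,3) bba: {S}
  cell(0,3) abba: {A,S}

S ∈ T[0,3] ⇒ YES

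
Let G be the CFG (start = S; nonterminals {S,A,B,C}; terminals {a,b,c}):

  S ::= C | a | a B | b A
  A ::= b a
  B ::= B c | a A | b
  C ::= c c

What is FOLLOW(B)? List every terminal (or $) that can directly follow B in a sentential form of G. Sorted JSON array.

FIRST sets, iterate to fixpoint:
iter 1:
  A via A→b a: +{b}
  B via B→a A: +{a}
  B via B→b: +{b}
  C via C→c c: +{c}
  S via S→C: +{c}
  S via S→a: +{a}
  S via S→b A: +{b}
  S: {a,b,c}  A: {b}  B: {a,b}  C: {c}
iter 2: — fixpoint
  S: {a,b,c}  A: {b}  B: {a,b}  C: {c}

FOLLOW iteration:
FOLLOW(S) := {$}
[1]
  B→B c: FOLLOW(B) ⊇ FIRST(c) = {c}; new: +{c}
  B→a A: FOLLOW(A) ⊇ FOLLOW(B) ⊇ {c}; new: +{c}
  S→C: FOLLOW(C) ⊇ FOLLOW(S) ⊇ {$}; new: +{$}
  S→a B: FOLLOW(B) ⊇ FOLLOW(S) ⊇ {$}; new: +{$}
  S→b A: FOLLOW(A) ⊇ FOLLOW(S) ⊇ {$}; new: +{$}
  S: {$}  A: {$,c}  B: {$,c}  C: {$}
[2] (stable)
  S: {$}  A: {$,c}  B: {$,c}  C: {$}

FOLLOW(B) = ["$", "c"]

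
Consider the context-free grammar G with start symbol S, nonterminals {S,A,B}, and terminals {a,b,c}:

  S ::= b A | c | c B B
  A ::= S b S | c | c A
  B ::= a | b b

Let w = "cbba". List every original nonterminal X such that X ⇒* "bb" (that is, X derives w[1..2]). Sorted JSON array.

CNF form of G:
  S -> T0 A | T1 X3 | c
  A -> S X2 | T1 A | c
  B -> T0 T0 | a
  T0 -> b
  T1 -> c
  X2 -> T0 S
  X3 -> B B

CYK table (by increasing span) — only the sub-triangle for w[1..2]:
  [1..1]={T0}  "b"  orig:{}
  [2..2]={T0}  "b"  orig:{}
  [1..2]={B}  "bb"

Original NTs in T[1,2] deriving "bb": ["B"]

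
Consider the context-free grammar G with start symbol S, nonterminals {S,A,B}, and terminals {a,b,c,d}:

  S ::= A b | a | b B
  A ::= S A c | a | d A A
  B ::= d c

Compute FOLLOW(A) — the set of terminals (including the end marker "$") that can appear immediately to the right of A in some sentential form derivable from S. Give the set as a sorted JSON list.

FIRST iteration:
pass 1:
  A via A→a: +{a}
  A via A→d A A: +{d}
  B via B→d c: +{d}
  S via S→A b: +{a,d}
  S via S→b B: +{b}
  FIRST(S)={a,b,d}  FIRST(A)={a,d}  FIRST(B)={d}
pass 2:
  A via A→S A c: +{b}
  FIRST(S)={a,b,d}  FIRST(A)={a,b,d}  FIRST(B)={d}
pass 3: done
  FIRST(S)={a,b,d}  FIRST(A)={a,b,d}  FIRST(B)={d}

FOLLOW iteration:
initialize: $ ∈ FOLLOW(S)
[1]
  A→S A c: FOLLOW(S) ⊇ FIRST(A) = {a,b,d}; new: +{a,b,d}
  A→S A c: FOLLOW(A) ⊇ FIRST(c) = {c}; new: +{c}
  A→d A A: FOLLOW(A) ⊇ FIRST(A) = {a,b,d}; new: +{a,b,d}
  S→b B: FOLLOW(B) ⊇ FOLLOW(S) ⊇ {$,a,b,d}; new: +{$,a,b,d}
  FOLLOW[S]={$,a,b,d}  FOLLOW[A]={a,b,c,d}  FOLLOW[B]={$,a,b,d}
[2] (stable)
  FOLLOW[S]={$,a,b,d}  FOLLOW[A]={a,b,c,d}  FOLLOW[B]={$,a,b,d}

FOLLOW(A) = ["a", "b", "c", "d"]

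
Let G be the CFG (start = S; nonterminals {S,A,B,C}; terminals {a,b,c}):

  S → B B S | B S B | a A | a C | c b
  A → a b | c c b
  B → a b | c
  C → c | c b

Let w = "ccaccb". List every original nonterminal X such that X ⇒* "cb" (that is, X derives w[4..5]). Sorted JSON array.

CNF form of G:
  S -> B X4 | B X5 | T0 A | T0 C | T2 T1
  A -> T0 T1 | T2 X3
  B -> T0 T1 | c
  C -> T2 T1 | c
  T0 -> a
  T1 -> b
  T2 -> c
  X3 -> T2 T1
  X4 -> B S
  X5 -> S B

Fill CYK table bottom-up (cells [i..j] with 4 ≤ i ≤ j ≤ 5 only):
  [4..4]={B,C,T2}  "c"  orig:{B,C}
  [5..5]={T1}  "b"  orig:{}
  [4..5]={C,S,X3}  "cb"  orig:{C,S}

Original NTs in T[4,5] deriving "cb": ["C", "S"]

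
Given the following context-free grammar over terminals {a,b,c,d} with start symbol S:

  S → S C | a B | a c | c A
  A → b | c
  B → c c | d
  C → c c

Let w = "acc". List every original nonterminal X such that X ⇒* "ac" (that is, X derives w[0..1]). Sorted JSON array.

CNF form of G:
  S -> S C | T0 A | T1 B | T1 T0
  A -> b | c
  B -> T0 T0 | d
  C -> T0 T0
  T0 -> c
  T1 -> a

CYK table (by increasing span) — only the sub-triangle for w[0..1]:
  cell(0,0) a: {T1}  orig:{}
  cell(1,1) c: {A,T0}  orig:{A}
  cell(0,1) ac: {S}

Original NTs in T[0,1] deriving "ac": ["S"]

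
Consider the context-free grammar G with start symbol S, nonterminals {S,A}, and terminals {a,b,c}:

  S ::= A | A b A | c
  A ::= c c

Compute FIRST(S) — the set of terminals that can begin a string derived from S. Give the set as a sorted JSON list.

FIRST sets, iterate to fixpoint:
pass 1:
  A via A→c c: +{c}
  S via S→A: +{c}
  S: {c}  A: {c}
pass 2: — fixpoint
  S: {c}  A: {c}

FIRST(S) = ["c"]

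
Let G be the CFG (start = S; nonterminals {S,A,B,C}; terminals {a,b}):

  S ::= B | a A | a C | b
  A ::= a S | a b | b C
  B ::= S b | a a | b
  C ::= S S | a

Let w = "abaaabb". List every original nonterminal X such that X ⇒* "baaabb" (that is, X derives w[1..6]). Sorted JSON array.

CNF form of G:
  S -> S T1 | T0 A | T0 C | T0 T0 | b
  A -> T0 S | T0 T1 | T1 C
  B -> S T1 | T0 T0 | b
  C -> S S | a
  T0 -> a
  T1 -> b

Fill CYK table bottom-up — only the sub-triangle for w[1..6]:
  [1..1]={B,S,T1}  "b"  orig:{B,S}
  [2..2]={C,T0}  "a"  orig:{C}
  [3..3]={C,T0}  "a"  orig:{C}
  [4..4]={C,T0}  "a"  orig:{C}
  [5..5]={B,S,T1}  "b"  orig:{B,S}
  [6..6]={B,S,T1}  "b"  orig:{B,S}
  [1..2]={A}  "ba"
  [2..3]={B,S}  "aa"
  [3..4]={B,S}  "aa"
  [4..5]={A}  "ab"
  [5..6]={B,C,S}  "bb"
  [1..3]={C}  "baa"
  [2..4]={A}  "aaa"
  [3..5]={B,C,S}  "aab"
  [4..6]={A,S}  "abb"
  [1..4]=∅  "baaa"
  [2..5]={A,S}  "aaab"
  [3..6]={A,B,C,S}  "aabb"
  [1..5]={C}  "baaab"
  [2..6]={A,B,C,S}  "aaabb"
  [1..6]={A,C}  "baaabb"

Original NTs in T[1,6] deriving "baaabb": ["A", "C"]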